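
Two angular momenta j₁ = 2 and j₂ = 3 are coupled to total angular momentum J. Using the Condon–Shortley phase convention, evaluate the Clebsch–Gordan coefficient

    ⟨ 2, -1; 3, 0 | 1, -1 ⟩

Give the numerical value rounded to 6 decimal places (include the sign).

triangle: 4!×0!×2!/7! = 48/5040
(j±m)!: 1!×3!×3!×3!×0!×2! = 432
prefactor² = (2J+1)×Δ×N² = 432/35
  k=3: −1/(3!×1!×0!×0!×0!×2!) = -1/12
Σ = -1/12  ⇒  CG² = 432/35×(-1/12)² = 3/35
CG = −√(3/35) = -0.292770

−√(3/35) = -0.292770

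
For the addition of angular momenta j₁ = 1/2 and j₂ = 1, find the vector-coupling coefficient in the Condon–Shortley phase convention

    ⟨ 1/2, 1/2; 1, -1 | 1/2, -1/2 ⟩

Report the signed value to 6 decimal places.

j₁+j₂−J=1  J+j₁−j₂=0  J−j₁+j₂=1  j₁+j₂+J+1=3
(j₁±m₁, j₂±m₂, J±M) = (1,0,0,2,0,1)
P² = 2/3
sum k=0..0:
  [0] +1/1 = 1
S = 1
C² = P²·S² = 2/3 ; C = +0.816497

+0.816497  (= +√(2/3))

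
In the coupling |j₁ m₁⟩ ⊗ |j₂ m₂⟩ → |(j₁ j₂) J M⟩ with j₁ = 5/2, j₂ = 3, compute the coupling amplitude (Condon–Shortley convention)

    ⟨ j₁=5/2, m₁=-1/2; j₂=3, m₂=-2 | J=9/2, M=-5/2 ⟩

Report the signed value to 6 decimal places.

√[10·1!4!5!/11! · 2!3!1!5!2!7!] = √(115200/11)
  +(−1)^0/∏(0,1,3,1,1,4)! = 1/144  (running 1/144)
  +(−1)^1/∏(1,0,2,0,2,5)! = -1/480  (running 7/1440)
⟨..|..⟩ = √(115200/11)·(7/1440) = +0.497468

+√(49/198) = +0.497468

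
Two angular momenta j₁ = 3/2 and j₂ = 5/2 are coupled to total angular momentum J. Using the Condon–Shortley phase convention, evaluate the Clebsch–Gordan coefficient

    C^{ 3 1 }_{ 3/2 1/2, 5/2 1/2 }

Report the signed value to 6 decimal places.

+0.129099

j₁+j₂−J=1  J+j₁−j₂=2  J−j₁+j₂=4  j₁+j₂+J+1=8
(j₁±m₁, j₂±m₂, J±M) = (2,1,3,2,4,2)
P² = 48/5
sum k=0..1:
  [0] +1/6 = 1/6
  [1] −1/8 = -1/8
S = 1/24
C² = P²·S² = 1/60 ; C = +0.129099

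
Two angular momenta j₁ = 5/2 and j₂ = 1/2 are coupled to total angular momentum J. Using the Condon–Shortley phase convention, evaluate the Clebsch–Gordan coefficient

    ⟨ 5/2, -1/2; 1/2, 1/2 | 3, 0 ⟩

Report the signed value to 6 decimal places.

+0.707107  (= +√(1/2))

√[7·0!5!1!/7! · 2!3!1!0!3!3!] = √(72)
  +(−1)^0/∏(0,0,3,1,2,0)! = 1/12  (running 1/12)
⟨..|..⟩ = √(72)·(1/12) = +0.707107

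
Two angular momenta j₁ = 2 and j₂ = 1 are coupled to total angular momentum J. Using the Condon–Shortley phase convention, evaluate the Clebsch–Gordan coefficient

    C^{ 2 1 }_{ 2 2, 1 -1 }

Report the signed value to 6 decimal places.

+√(1/3) = +0.577350

√[5·1!3!1!/6! · 4!0!0!2!3!1!] = √(12)
  +(−1)^0/∏(0,1,0,0,3,1)! = 1/6  (running 1/6)
⟨..|..⟩ = √(12)·(1/6) = +0.577350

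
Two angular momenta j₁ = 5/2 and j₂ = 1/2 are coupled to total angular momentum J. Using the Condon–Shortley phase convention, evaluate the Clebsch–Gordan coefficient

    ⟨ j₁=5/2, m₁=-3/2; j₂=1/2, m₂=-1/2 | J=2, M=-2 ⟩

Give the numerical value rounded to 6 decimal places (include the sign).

√[5·1!4!0!/6! · 1!4!0!1!0!4!] = √(96)
  +(−1)^0/∏(0,1,4,0,0,0)! = 1/24  (running 1/24)
⟨..|..⟩ = √(96)·(1/24) = +0.408248

+√(1/6) = +0.408248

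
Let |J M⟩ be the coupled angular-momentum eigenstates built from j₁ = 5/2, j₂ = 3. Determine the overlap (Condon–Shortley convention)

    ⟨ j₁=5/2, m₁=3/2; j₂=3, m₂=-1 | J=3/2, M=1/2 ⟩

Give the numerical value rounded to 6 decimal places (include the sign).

√[4·4!1!2!/8! · 4!1!2!4!2!1!] = √(384/35)
  +(−1)^0/∏(0,4,1,2,0,0)! = 1/48  (running 1/48)
  +(−1)^1/∏(1,3,0,1,1,1)! = -1/6  (running -7/48)
⟨..|..⟩ = √(384/35)·(-7/48) = -0.483046

-0.483046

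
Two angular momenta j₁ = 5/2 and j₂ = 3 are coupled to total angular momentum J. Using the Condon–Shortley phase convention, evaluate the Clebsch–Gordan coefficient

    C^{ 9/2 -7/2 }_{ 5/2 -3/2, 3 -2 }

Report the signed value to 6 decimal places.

triangle: 1!×4!×5!/11! = 2880/39916800
(j±m)!: 1!×4!×1!×5!×1!×8! = 116121600
prefactor² = (2J+1)×Δ×N² = 921600/11
  k=0: +1/(0!×1!×4!×1!×0!×4!) = 1/576
  k=1: −1/(1!×0!×3!×0!×1!×5!) = -1/720
Σ = 1/2880  ⇒  CG² = 921600/11×1/2880² = 1/99
CG = +√(1/99) = +0.100504

+√(1/99) ≈ +0.100504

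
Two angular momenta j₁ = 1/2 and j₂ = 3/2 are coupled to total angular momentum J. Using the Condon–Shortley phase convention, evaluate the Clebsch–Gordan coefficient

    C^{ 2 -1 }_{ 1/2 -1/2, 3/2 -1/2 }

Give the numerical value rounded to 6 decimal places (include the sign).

+√(3/4) ≈ +0.866025

√[5·0!1!3!/5! · 0!1!1!2!1!3!] = √(3)
  +(−1)^0/∏(0,0,1,1,0,2)! = 1/2  (running 1/2)
⟨..|..⟩ = √(3)·(1/2) = +0.866025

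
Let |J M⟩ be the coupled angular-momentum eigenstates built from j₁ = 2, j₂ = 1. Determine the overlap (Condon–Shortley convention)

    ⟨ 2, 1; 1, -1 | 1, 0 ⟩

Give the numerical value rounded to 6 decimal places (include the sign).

√[3·2!2!0!/5! · 3!1!0!2!1!1!] = √(6/5)
  +(−1)^0/∏(0,2,1,0,1,0)! = 1/2  (running 1/2)
⟨..|..⟩ = √(6/5)·(1/2) = +0.547723

+√(3/10) = +0.547723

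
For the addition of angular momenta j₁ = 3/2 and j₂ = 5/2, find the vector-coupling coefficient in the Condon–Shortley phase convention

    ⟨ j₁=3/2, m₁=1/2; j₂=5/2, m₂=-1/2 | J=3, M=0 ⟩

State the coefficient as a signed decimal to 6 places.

√[7·1!2!4!/8! · 2!1!2!3!3!3!] = √(36/5)
  +(−1)^0/∏(0,1,1,2,1,2)! = 1/4  (running 1/4)
  +(−1)^1/∏(1,0,0,1,2,3)! = -1/12  (running 1/6)
⟨..|..⟩ = √(36/5)·(1/6) = +0.447214

+0.447214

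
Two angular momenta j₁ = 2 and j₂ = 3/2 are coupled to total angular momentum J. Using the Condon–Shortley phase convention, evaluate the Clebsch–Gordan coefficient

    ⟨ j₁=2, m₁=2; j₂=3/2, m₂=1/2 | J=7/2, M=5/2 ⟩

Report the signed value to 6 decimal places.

+√(3/7) ≈ +0.654654

j₁+j₂−J=0  J+j₁−j₂=4  J−j₁+j₂=3  j₁+j₂+J+1=8
(j₁±m₁, j₂±m₂, J±M) = (4,0,2,1,6,1)
P² = 6912/7
sum k=0..0:
  [0] +1/48 = 1/48
S = 1/48
C² = P²·S² = 3/7 ; C = +0.654654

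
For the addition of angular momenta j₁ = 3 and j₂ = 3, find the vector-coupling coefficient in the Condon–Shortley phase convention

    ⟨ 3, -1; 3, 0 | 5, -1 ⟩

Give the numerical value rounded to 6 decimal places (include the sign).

-0.345033  (= −√(5/42))

triangle: 1!*5!*5!/12! = 14400/479001600
(j±m)!: 2!*4!*3!*3!*4!*6! = 29859840
prefactor² = (2J+1)*Δ*N² = 69120/7
  k=0: +1/(0!*1!*4!*3!*1!*2!) = 1/288
  k=1: −1/(1!*0!*3!*2!*2!*3!) = -1/144
Σ = -1/288  ⇒  CG² = 69120/7*(-1/288)² = 5/42
CG = −√(5/42) = -0.345033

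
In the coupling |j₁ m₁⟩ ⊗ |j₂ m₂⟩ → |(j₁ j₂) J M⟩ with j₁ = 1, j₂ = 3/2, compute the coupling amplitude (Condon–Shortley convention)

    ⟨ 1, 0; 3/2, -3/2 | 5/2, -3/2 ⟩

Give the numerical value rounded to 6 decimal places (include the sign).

triangle: 0!×2!×3!/6! = 12/720
(j±m)!: 1!×1!×0!×3!×1!×4! = 144
prefactor² = (2J+1)×Δ×N² = 72/5
  k=0: +1/(0!×0!×1!×0!×1!×3!) = 1/6
Σ = 1/6  ⇒  CG² = 72/5×1/6² = 2/5
CG = +√(2/5) = +0.632456

+0.632456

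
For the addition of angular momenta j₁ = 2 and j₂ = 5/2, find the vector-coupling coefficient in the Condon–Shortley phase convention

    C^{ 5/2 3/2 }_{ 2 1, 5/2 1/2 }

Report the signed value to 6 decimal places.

-0.414039

triangle: 2!*2!*3!/8! = 24/40320
(j±m)!: 3!*1!*3!*2!*4!*1! = 1728
prefactor² = (2J+1)*Δ*N² = 216/35
  k=0: +1/(0!*2!*1!*3!*1!*0!) = 1/12
  k=1: −1/(1!*1!*0!*2!*2!*1!) = -1/4
Σ = -1/6  ⇒  CG² = 216/35*(-1/6)² = 6/35
CG = −√(6/35) = -0.414039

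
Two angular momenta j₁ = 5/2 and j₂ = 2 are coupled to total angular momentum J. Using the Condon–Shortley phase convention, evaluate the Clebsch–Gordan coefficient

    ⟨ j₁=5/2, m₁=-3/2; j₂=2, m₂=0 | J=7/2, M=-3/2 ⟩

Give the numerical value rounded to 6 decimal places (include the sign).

j₁+j₂−J=1  J+j₁−j₂=4  J−j₁+j₂=3  j₁+j₂+J+1=9
(j₁±m₁, j₂±m₂, J±M) = (1,4,2,2,2,5)
P² = 512/7
sum k=0..1:
  [0] +1/48 = 1/48
  [1] −1/12 = -1/12
S = -1/16
C² = P²·S² = 2/7 ; C = -0.534522

-0.534522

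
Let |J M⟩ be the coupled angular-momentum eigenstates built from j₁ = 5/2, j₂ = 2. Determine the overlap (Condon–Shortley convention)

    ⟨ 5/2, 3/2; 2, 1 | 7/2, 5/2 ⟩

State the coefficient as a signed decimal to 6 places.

+√(1/63) = +0.125988

triangle: 1!*4!*3!/9! = 144/362880
(j±m)!: 4!*1!*3!*1!*6!*1! = 103680
prefactor² = (2J+1)*Δ*N² = 2304/7
  k=0: +1/(0!*1!*1!*3!*3!*0!) = 1/36
  k=1: −1/(1!*0!*0!*2!*4!*1!) = -1/48
Σ = 1/144  ⇒  CG² = 2304/7*1/144² = 1/63
CG = +√(1/63) = +0.125988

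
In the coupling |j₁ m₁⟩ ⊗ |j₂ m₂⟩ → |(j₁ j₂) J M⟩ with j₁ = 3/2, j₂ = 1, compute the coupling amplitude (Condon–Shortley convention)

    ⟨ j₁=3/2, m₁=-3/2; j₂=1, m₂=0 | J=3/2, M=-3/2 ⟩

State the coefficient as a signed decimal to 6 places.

triangle: 1!×2!×1!/5! = 2/120
(j±m)!: 0!×3!×1!×1!×0!×3! = 36
prefactor² = (2J+1)×Δ×N² = 12/5
  k=1: −1/(1!×0!×2!×0!×0!×1!) = -1/2
Σ = -1/2  ⇒  CG² = 12/5×(-1/2)² = 3/5
CG = −√(3/5) = -0.774597

-0.774597  (= −√(3/5))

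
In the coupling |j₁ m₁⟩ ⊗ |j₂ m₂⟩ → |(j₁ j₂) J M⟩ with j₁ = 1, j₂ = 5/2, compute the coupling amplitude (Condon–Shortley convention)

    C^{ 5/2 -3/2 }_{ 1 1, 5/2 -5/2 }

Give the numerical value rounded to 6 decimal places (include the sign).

+0.534522

j₁+j₂−J=1  J+j₁−j₂=1  J−j₁+j₂=4  j₁+j₂+J+1=7
(j₁±m₁, j₂±m₂, J±M) = (2,0,0,5,1,4)
P² = 1152/7
sum k=0..0:
  [0] +1/24 = 1/24
S = 1/24
C² = P²·S² = 2/7 ; C = +0.534522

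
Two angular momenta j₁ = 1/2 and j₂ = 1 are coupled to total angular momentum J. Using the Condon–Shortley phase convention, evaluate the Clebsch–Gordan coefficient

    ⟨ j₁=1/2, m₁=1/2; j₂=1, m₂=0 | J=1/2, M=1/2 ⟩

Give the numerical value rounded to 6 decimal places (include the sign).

√[2·1!0!1!/3! · 1!0!1!1!1!0!] = √(1/3)
  +(−1)^0/∏(0,1,0,1,0,0)! = 1  (running 1)
⟨..|..⟩ = √(1/3)·(1) = +0.577350

+√(1/3) = +0.577350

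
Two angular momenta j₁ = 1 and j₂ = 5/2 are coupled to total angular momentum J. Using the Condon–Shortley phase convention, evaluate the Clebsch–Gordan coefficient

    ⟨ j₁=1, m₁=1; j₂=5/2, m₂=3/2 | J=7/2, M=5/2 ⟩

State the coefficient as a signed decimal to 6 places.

+0.845154  (= +√(5/7))

√[8·0!2!5!/8! · 2!0!4!1!6!1!] = √(11520/7)
  +(−1)^0/∏(0,0,0,4,2,1)! = 1/48  (running 1/48)
⟨..|..⟩ = √(11520/7)·(1/48) = +0.845154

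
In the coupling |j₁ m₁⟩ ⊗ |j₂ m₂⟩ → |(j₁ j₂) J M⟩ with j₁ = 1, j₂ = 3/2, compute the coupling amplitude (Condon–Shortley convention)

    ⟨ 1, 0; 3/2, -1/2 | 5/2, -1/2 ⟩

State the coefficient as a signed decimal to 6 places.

+√(3/5) ≈ +0.774597

triangle: 0!·2!·3!/6! = 12/720
(j±m)!: 1!·1!·1!·2!·2!·3! = 24
prefactor² = (2J+1)·Δ·N² = 12/5
  k=0: +1/(0!·0!·1!·1!·1!·2!) = 1/2
Σ = 1/2  ⇒  CG² = 12/5·1/2² = 3/5
CG = +√(3/5) = +0.774597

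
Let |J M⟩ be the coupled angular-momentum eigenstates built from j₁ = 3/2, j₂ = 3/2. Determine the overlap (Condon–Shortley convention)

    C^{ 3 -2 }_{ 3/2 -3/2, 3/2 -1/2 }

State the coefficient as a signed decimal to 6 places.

triangle: 0!·3!·3!/7! = 36/5040
(j±m)!: 0!·3!·1!·2!·1!·5! = 1440
prefactor² = (2J+1)·Δ·N² = 72
  k=0: +1/(0!·0!·3!·1!·0!·2!) = 1/12
Σ = 1/12  ⇒  CG² = 72·1/12² = 1/2
CG = +√(1/2) = +0.707107

+0.707107  (= +√(1/2))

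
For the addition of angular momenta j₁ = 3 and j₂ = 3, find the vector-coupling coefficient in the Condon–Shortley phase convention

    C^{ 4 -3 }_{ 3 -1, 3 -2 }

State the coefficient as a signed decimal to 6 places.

triangle: 2!·4!·4!/11! = 1152/39916800
(j±m)!: 2!·4!·1!·5!·1!·7! = 29030400
prefactor² = (2J+1)·Δ·N² = 82944/11
  k=0: +1/(0!·2!·4!·1!·0!·3!) = 1/288
  k=1: −1/(1!·1!·3!·0!·1!·4!) = -1/144
Σ = -1/288  ⇒  CG² = 82944/11·(-1/288)² = 1/11
CG = −√(1/11) = -0.301511

-0.301511  (= −√(1/11))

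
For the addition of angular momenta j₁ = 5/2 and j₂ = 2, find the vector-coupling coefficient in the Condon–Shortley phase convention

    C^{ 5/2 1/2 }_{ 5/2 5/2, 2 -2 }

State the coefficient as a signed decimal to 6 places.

√[6·2!3!2!/8! · 5!0!0!4!3!2!] = √(864/7)
  +(−1)^0/∏(0,2,0,0,3,2)! = 1/24  (running 1/24)
⟨..|..⟩ = √(864/7)·(1/24) = +0.462910

+0.462910  (= +√(3/14))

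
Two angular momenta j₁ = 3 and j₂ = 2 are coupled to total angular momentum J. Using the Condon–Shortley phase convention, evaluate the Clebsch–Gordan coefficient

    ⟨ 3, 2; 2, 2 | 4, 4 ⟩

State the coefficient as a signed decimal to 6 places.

-0.632456

j₁+j₂−J=1  J+j₁−j₂=5  J−j₁+j₂=3  j₁+j₂+J+1=10
(j₁±m₁, j₂±m₂, J±M) = (5,1,4,0,8,0)
P² = 207360
sum k=1..1:
  [1] −1/720 = -1/720
S = -1/720
C² = P²·S² = 2/5 ; C = -0.632456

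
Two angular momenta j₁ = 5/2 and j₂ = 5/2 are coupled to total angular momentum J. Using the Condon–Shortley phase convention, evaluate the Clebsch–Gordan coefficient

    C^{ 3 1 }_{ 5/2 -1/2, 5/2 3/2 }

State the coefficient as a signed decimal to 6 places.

j₁+j₂−J=2  J+j₁−j₂=3  J−j₁+j₂=3  j₁+j₂+J+1=9
(j₁±m₁, j₂±m₂, J±M) = (2,3,4,1,4,2)
P² = 96/5
sum k=1..2:
  [1] −1/12 = -1/12
  [2] +1/8 = 1/8
S = 1/24
C² = P²·S² = 1/30 ; C = +0.182574

+0.182574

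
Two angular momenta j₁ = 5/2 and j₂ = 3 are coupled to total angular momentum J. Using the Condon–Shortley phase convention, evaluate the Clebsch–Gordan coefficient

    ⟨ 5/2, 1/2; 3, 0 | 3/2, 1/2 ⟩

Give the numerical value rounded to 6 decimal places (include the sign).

+√(4/35) ≈ +0.338062

j₁+j₂−J=4  J+j₁−j₂=1  J−j₁+j₂=2  j₁+j₂+J+1=8
(j₁±m₁, j₂±m₂, J±M) = (3,2,3,3,2,1)
P² = 144/35
sum k=1..2:
  [1] −1/12 = -1/12
  [2] +1/4 = 1/4
S = 1/6
C² = P²·S² = 4/35 ; C = +0.338062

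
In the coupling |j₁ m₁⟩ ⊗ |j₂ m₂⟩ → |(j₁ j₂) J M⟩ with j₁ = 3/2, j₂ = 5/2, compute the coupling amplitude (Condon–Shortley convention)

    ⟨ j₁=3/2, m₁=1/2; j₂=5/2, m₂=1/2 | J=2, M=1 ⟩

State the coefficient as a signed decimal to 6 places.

triangle: 2!×1!×3!/7! = 12/5040
(j±m)!: 2!×1!×3!×2!×3!×1! = 144
prefactor² = (2J+1)×Δ×N² = 12/7
  k=0: +1/(0!×2!×1!×3!×0!×0!) = 1/12
  k=1: −1/(1!×1!×0!×2!×1!×1!) = -1/2
Σ = -5/12  ⇒  CG² = 12/7×(-5/12)² = 25/84
CG = −√(25/84) = -0.545545

-0.545545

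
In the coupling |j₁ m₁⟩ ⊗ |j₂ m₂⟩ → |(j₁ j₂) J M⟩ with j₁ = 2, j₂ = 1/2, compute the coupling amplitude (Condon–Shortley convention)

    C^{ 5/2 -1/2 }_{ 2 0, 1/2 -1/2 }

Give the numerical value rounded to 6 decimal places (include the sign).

+0.774597  (= +√(3/5))

j₁+j₂−J=0  J+j₁−j₂=4  J−j₁+j₂=1  j₁+j₂+J+1=6
(j₁±m₁, j₂±m₂, J±M) = (2,2,0,1,2,3)
P² = 48/5
sum k=0..0:
  [0] +1/4 = 1/4
S = 1/4
C² = P²·S² = 3/5 ; C = +0.774597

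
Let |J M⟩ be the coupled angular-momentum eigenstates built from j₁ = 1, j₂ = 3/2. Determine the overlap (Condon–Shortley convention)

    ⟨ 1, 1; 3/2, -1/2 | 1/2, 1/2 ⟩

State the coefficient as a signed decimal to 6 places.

+√(1/6) = +0.408248

triangle: 2!×0!×1!/4! = 2/24
(j±m)!: 2!×0!×1!×2!×1!×0! = 4
prefactor² = (2J+1)×Δ×N² = 2/3
  k=0: +1/(0!×2!×0!×1!×0!×0!) = 1/2
Σ = 1/2  ⇒  CG² = 2/3×1/2² = 1/6
CG = +√(1/6) = +0.408248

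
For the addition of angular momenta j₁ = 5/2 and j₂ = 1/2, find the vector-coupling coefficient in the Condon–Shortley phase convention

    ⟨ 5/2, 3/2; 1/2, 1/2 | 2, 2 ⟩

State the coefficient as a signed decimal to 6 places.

√[5·1!4!0!/6! · 4!1!1!0!4!0!] = √(96)
  +(−1)^1/∏(1,0,0,0,4,0)! = -1/24  (running -1/24)
⟨..|..⟩ = √(96)·(-1/24) = -0.408248

-0.408248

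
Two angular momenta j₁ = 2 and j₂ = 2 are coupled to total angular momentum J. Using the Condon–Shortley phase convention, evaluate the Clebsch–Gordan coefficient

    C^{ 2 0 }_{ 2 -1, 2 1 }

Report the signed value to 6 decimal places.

+0.267261

triangle: 2!·2!·2!/7! = 8/5040
(j±m)!: 1!·3!·3!·1!·2!·2! = 144
prefactor² = (2J+1)·Δ·N² = 8/7
  k=1: −1/(1!·1!·2!·2!·0!·0!) = -1/4
  k=2: +1/(2!·0!·1!·1!·1!·1!) = 1/2
Σ = 1/4  ⇒  CG² = 8/7·1/4² = 1/14
CG = +√(1/14) = +0.267261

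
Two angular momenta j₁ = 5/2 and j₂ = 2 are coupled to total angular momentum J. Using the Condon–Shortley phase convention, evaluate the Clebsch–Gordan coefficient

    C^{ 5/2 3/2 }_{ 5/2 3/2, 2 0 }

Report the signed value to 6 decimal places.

j₁+j₂−J=2  J+j₁−j₂=3  J−j₁+j₂=2  j₁+j₂+J+1=8
(j₁±m₁, j₂±m₂, J±M) = (4,1,2,2,4,1)
P² = 288/35
sum k=0..1:
  [0] +1/8 = 1/8
  [1] −1/6 = -1/6
S = -1/24
C² = P²·S² = 1/70 ; C = -0.119523

-0.119523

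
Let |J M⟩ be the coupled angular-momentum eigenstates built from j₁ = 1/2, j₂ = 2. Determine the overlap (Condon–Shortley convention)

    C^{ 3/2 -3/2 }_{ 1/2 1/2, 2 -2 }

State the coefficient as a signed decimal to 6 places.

+√(4/5) = +0.894427

√[4·1!0!3!/5! · 1!0!0!4!0!3!] = √(144/5)
  +(−1)^0/∏(0,1,0,0,0,3)! = 1/6  (running 1/6)
⟨..|..⟩ = √(144/5)·(1/6) = +0.894427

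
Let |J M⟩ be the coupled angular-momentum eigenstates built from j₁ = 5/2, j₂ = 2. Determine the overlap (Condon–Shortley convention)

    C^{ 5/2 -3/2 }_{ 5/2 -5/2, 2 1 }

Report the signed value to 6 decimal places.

+0.654654

√[6·2!3!2!/8! · 0!5!3!1!1!4!] = √(432/7)
  +(−1)^2/∏(2,0,3,1,0,1)! = 1/12  (running 1/12)
⟨..|..⟩ = √(432/7)·(1/12) = +0.654654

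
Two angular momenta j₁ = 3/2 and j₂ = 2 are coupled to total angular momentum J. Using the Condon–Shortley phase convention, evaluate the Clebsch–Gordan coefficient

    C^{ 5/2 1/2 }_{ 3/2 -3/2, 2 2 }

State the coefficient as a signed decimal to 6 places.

-0.414039

j₁+j₂−J=1  J+j₁−j₂=2  J−j₁+j₂=3  j₁+j₂+J+1=7
(j₁±m₁, j₂±m₂, J±M) = (0,3,4,0,3,2)
P² = 864/35
sum k=1..1:
  [1] −1/12 = -1/12
S = -1/12
C² = P²·S² = 6/35 ; C = -0.414039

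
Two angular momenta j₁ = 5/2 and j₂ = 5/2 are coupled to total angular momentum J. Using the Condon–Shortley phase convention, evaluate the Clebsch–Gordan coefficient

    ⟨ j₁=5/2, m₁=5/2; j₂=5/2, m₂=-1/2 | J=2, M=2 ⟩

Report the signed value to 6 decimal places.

√[5·3!2!2!/8! · 5!0!2!3!4!0!] = √(720/7)
  +(−1)^0/∏(0,3,0,2,2,0)! = 1/24  (running 1/24)
⟨..|..⟩ = √(720/7)·(1/24) = +0.422577

+√(5/28) = +0.422577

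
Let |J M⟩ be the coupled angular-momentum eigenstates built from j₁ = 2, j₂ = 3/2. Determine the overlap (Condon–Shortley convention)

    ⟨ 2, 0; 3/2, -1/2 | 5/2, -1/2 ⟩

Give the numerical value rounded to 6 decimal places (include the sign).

triangle: 1!×3!×2!/7! = 12/5040
(j±m)!: 2!×2!×1!×2!×2!×3! = 96
prefactor² = (2J+1)×Δ×N² = 48/35
  k=0: +1/(0!×1!×2!×1!×1!×1!) = 1/2
  k=1: −1/(1!×0!×1!×0!×2!×2!) = -1/4
Σ = 1/4  ⇒  CG² = 48/35×1/4² = 3/35
CG = +√(3/35) = +0.292770

+√(3/35) ≈ +0.292770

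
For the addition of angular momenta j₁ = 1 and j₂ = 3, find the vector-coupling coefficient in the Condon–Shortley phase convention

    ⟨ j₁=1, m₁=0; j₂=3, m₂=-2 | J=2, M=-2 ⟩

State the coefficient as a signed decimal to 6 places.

j₁+j₂−J=2  J+j₁−j₂=0  J−j₁+j₂=4  j₁+j₂+J+1=7
(j₁±m₁, j₂±m₂, J±M) = (1,1,1,5,0,4)
P² = 960/7
sum k=1..1:
  [1] −1/24 = -1/24
S = -1/24
C² = P²·S² = 5/21 ; C = -0.487950

−√(5/21) ≈ -0.487950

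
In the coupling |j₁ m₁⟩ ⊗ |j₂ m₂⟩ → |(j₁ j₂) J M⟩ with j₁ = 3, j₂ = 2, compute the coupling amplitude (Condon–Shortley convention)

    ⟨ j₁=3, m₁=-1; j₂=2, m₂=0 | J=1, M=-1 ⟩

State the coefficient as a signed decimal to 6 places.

+√(6/35) = +0.414039

j₁+j₂−J=4  J+j₁−j₂=2  J−j₁+j₂=0  j₁+j₂+J+1=7
(j₁±m₁, j₂±m₂, J±M) = (2,4,2,2,0,2)
P² = 384/35
sum k=2..2:
  [2] +1/8 = 1/8
S = 1/8
C² = P²·S² = 6/35 ; C = +0.414039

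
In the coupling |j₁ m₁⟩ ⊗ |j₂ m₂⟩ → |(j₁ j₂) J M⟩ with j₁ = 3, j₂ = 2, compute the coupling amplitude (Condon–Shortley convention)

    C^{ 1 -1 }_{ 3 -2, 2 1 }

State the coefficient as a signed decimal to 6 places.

-0.534522  (= −√(2/7))

j₁+j₂−J=4  J+j₁−j₂=2  J−j₁+j₂=0  j₁+j₂+J+1=7
(j₁±m₁, j₂±m₂, J±M) = (1,5,3,1,0,2)
P² = 288/7
sum k=3..3:
  [3] −1/12 = -1/12
S = -1/12
C² = P²·S² = 2/7 ; C = -0.534522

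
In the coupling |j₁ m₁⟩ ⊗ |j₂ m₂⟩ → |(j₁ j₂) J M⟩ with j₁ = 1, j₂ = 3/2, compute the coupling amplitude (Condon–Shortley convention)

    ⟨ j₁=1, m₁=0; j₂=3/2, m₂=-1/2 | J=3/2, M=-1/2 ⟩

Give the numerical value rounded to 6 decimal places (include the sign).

j₁+j₂−J=1  J+j₁−j₂=1  J−j₁+j₂=2  j₁+j₂+J+1=5
(j₁±m₁, j₂±m₂, J±M) = (1,1,1,2,1,2)
P² = 4/15
sum k=0..1:
  [0] +1/1 = 1
  [1] −1/2 = -1/2
S = 1/2
C² = P²·S² = 1/15 ; C = +0.258199

+√(1/15) = +0.258199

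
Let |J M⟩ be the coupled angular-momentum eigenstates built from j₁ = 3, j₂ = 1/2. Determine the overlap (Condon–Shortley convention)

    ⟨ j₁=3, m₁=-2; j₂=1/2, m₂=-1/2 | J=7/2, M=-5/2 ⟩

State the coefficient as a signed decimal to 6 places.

√[8·0!6!1!/8! · 1!5!0!1!1!6!] = √(86400/7)
  +(−1)^0/∏(0,0,5,0,1,1)! = 1/120  (running 1/120)
⟨..|..⟩ = √(86400/7)·(1/120) = +0.925820

+0.925820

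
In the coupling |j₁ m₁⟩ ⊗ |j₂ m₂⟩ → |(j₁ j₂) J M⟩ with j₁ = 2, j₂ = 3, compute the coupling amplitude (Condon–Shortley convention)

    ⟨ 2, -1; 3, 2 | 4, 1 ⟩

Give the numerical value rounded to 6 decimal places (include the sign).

triangle: 1!*3!*5!/10! = 720/3628800
(j±m)!: 1!*3!*5!*1!*5!*3! = 518400
prefactor² = (2J+1)*Δ*N² = 6480/7
  k=0: +1/(0!*1!*3!*5!*0!*0!) = 1/720
  k=1: −1/(1!*0!*2!*4!*1!*1!) = -1/48
Σ = -7/360  ⇒  CG² = 6480/7*(-7/360)² = 7/20
CG = −√(7/20) = -0.591608

-0.591608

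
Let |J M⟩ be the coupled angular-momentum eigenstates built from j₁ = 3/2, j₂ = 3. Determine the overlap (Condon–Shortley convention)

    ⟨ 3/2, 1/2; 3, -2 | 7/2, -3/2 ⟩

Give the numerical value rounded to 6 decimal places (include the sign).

√[8·1!2!5!/9! · 2!1!1!5!2!5!] = √(6400/21)
  +(−1)^0/∏(0,1,1,1,1,4)! = 1/24  (running 1/24)
  +(−1)^1/∏(1,0,0,0,2,5)! = -1/240  (running 3/80)
⟨..|..⟩ = √(6400/21)·(3/80) = +0.654654

+√(3/7) ≈ +0.654654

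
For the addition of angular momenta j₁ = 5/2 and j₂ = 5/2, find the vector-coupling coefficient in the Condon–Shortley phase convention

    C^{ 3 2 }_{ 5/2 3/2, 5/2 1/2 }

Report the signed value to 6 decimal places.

−√(1/12) = -0.288675

j₁+j₂−J=2  J+j₁−j₂=3  J−j₁+j₂=3  j₁+j₂+J+1=9
(j₁±m₁, j₂±m₂, J±M) = (4,1,3,2,5,1)
P² = 48
sum k=0..1:
  [0] +1/24 = 1/24
  [1] −1/12 = -1/12
S = -1/24
C² = P²·S² = 1/12 ; C = -0.288675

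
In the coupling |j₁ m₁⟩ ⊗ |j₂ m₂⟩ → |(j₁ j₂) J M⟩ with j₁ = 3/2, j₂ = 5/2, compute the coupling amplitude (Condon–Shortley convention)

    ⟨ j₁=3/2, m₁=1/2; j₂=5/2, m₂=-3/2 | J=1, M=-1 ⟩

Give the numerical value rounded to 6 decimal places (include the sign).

-0.547723

√[3·3!0!2!/6! · 2!1!1!4!0!2!] = √(24/5)
  +(−1)^1/∏(1,2,0,0,0,2)! = -1/4  (running -1/4)
⟨..|..⟩ = √(24/5)·(-1/4) = -0.547723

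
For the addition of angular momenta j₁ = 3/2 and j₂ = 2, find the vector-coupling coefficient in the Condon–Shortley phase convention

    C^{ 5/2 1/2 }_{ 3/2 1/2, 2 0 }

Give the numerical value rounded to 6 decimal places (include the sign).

+0.292770  (= +√(3/35))

triangle: 1!×2!×3!/7! = 12/5040
(j±m)!: 2!×1!×2!×2!×3!×2! = 96
prefactor² = (2J+1)×Δ×N² = 48/35
  k=0: +1/(0!×1!×1!×2!×1!×1!) = 1/2
  k=1: −1/(1!×0!×0!×1!×2!×2!) = -1/4
Σ = 1/4  ⇒  CG² = 48/35×1/4² = 3/35
CG = +√(3/35) = +0.292770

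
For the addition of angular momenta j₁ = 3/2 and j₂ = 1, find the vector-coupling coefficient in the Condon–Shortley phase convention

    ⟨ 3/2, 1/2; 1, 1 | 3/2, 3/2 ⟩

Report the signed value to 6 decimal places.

−√(2/5) = -0.632456

triangle: 1!·2!·1!/5! = 2/120
(j±m)!: 2!·1!·2!·0!·3!·0! = 24
prefactor² = (2J+1)·Δ·N² = 8/5
  k=1: −1/(1!·0!·0!·1!·2!·0!) = -1/2
Σ = -1/2  ⇒  CG² = 8/5·(-1/2)² = 2/5
CG = −√(2/5) = -0.632456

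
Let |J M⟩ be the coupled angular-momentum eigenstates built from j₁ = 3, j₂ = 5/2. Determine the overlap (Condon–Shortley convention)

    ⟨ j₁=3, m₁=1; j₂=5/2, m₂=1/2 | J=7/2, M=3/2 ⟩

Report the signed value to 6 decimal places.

−√(5/21) ≈ -0.487950

triangle: 2!*4!*3!/10! = 288/3628800
(j±m)!: 4!*2!*3!*2!*5!*2! = 138240
prefactor² = (2J+1)*Δ*N² = 3072/35
  k=0: +1/(0!*2!*2!*3!*2!*0!) = 1/48
  k=1: −1/(1!*1!*1!*2!*3!*1!) = -1/12
  k=2: +1/(2!*0!*0!*1!*4!*2!) = 1/96
Σ = -5/96  ⇒  CG² = 3072/35*(-5/96)² = 5/21
CG = −√(5/21) = -0.487950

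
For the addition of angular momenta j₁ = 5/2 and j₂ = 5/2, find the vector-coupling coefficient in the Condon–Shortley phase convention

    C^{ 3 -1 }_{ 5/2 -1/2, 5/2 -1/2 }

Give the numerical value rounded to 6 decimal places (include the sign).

j₁+j₂−J=2  J+j₁−j₂=3  J−j₁+j₂=3  j₁+j₂+J+1=9
(j₁±m₁, j₂±m₂, J±M) = (2,3,2,3,2,4)
P² = 48/5
sum k=0..2:
  [0] +1/24 = 1/24
  [1] −1/4 = -1/4
  [2] +1/24 = 1/24
S = -1/6
C² = P²·S² = 4/15 ; C = -0.516398

-0.516398  (= −√(4/15))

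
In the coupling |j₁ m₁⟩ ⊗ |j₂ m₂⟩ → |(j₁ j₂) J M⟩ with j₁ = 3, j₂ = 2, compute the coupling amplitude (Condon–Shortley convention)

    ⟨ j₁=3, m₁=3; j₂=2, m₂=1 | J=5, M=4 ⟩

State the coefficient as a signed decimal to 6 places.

+√(2/5) = +0.632456

j₁+j₂−J=0  J+j₁−j₂=6  J−j₁+j₂=4  j₁+j₂+J+1=11
(j₁±m₁, j₂±m₂, J±M) = (6,0,3,1,9,1)
P² = 7464960
sum k=0..0:
  [0] +1/4320 = 1/4320
S = 1/4320
C² = P²·S² = 2/5 ; C = +0.632456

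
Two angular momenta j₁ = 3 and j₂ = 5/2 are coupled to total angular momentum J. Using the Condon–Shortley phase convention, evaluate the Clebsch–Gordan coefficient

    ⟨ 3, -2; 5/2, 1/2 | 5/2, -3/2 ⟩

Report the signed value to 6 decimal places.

+0.267261

√[6·3!3!2!/9! · 1!5!3!2!1!4!] = √(288/7)
  +(−1)^2/∏(2,1,3,1,0,1)! = 1/12  (running 1/12)
  +(−1)^3/∏(3,0,2,0,1,2)! = -1/24  (running 1/24)
⟨..|..⟩ = √(288/7)·(1/24) = +0.267261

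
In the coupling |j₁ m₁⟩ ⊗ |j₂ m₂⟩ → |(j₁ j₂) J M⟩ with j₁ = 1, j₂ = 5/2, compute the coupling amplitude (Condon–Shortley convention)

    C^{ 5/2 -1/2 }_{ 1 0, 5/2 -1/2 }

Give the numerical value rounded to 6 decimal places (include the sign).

+0.169031  (= +√(1/35))

triangle: 1!*1!*4!/7! = 24/5040
(j±m)!: 1!*1!*2!*3!*2!*3! = 144
prefactor² = (2J+1)*Δ*N² = 144/35
  k=0: +1/(0!*1!*1!*2!*0!*2!) = 1/4
  k=1: −1/(1!*0!*0!*1!*1!*3!) = -1/6
Σ = 1/12  ⇒  CG² = 144/35*1/12² = 1/35
CG = +√(1/35) = +0.169031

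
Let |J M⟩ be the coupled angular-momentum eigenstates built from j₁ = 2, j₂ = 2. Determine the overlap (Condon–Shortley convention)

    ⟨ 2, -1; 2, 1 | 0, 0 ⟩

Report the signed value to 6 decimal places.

-0.447214

triangle: 4!×0!×0!/5! = 24/120
(j±m)!: 1!×3!×3!×1!×0!×0! = 36
prefactor² = (2J+1)×Δ×N² = 36/5
  k=3: −1/(3!×1!×0!×0!×0!×0!) = -1/6
Σ = -1/6  ⇒  CG² = 36/5×(-1/6)² = 1/5
CG = −√(1/5) = -0.447214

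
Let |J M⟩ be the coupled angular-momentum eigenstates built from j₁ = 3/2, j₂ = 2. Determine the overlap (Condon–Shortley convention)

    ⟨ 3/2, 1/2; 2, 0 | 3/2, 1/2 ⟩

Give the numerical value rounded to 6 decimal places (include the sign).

-0.447214  (= −√(1/5))

j₁+j₂−J=2  J+j₁−j₂=1  J−j₁+j₂=2  j₁+j₂+J+1=6
(j₁±m₁, j₂±m₂, J±M) = (2,1,2,2,2,1)
P² = 16/45
sum k=0..1:
  [0] +1/4 = 1/4
  [1] −1/1 = -1
S = -3/4
C² = P²·S² = 1/5 ; C = -0.447214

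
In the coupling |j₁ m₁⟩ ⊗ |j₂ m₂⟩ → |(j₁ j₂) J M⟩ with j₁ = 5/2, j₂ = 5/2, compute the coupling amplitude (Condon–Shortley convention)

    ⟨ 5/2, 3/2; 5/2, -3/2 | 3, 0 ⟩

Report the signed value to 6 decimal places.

√[7·2!3!3!/9! · 4!1!1!4!3!3!] = √(144/5)
  +(−1)^0/∏(0,2,1,1,2,2)! = 1/8  (running 1/8)
  +(−1)^1/∏(1,1,0,0,3,3)! = -1/36  (running 7/72)
⟨..|..⟩ = √(144/5)·(7/72) = +0.521749

+√(49/180) = +0.521749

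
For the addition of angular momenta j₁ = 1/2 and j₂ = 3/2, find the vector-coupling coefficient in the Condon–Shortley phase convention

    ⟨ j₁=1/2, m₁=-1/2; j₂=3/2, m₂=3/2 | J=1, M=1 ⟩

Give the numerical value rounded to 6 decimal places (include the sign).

√[3·1!0!2!/4! · 0!1!3!0!2!0!] = √(3)
  +(−1)^1/∏(1,0,0,2,0,0)! = -1/2  (running -1/2)
⟨..|..⟩ = √(3)·(-1/2) = -0.866025

-0.866025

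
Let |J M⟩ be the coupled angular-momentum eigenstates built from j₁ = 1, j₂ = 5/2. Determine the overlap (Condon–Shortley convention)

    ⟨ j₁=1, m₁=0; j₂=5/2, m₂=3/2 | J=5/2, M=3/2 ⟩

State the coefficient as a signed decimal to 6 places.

−√(9/35) = -0.507093

triangle: 1!×1!×4!/7! = 24/5040
(j±m)!: 1!×1!×4!×1!×4!×1! = 576
prefactor² = (2J+1)×Δ×N² = 576/35
  k=0: +1/(0!×1!×1!×4!×0!×0!) = 1/24
  k=1: −1/(1!×0!×0!×3!×1!×1!) = -1/6
Σ = -1/8  ⇒  CG² = 576/35×(-1/8)² = 9/35
CG = −√(9/35) = -0.507093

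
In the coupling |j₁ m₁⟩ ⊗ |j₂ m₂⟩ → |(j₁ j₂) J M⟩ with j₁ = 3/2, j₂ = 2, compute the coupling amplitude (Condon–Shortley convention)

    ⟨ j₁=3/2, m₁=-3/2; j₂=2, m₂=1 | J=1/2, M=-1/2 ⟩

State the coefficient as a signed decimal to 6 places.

triangle: 3!×0!×1!/5! = 6/120
(j±m)!: 0!×3!×3!×1!×0!×1! = 36
prefactor² = (2J+1)×Δ×N² = 18/5
  k=3: −1/(3!×0!×0!×0!×0!×1!) = -1/6
Σ = -1/6  ⇒  CG² = 18/5×(-1/6)² = 1/10
CG = −√(1/10) = -0.316228

-0.316228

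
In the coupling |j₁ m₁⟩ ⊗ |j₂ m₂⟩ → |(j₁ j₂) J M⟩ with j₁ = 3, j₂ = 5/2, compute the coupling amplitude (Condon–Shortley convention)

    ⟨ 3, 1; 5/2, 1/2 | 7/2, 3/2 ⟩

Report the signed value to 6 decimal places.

-0.487950

triangle: 2!×4!×3!/10! = 288/3628800
(j±m)!: 4!×2!×3!×2!×5!×2! = 138240
prefactor² = (2J+1)×Δ×N² = 3072/35
  k=0: +1/(0!×2!×2!×3!×2!×0!) = 1/48
  k=1: −1/(1!×1!×1!×2!×3!×1!) = -1/12
  k=2: +1/(2!×0!×0!×1!×4!×2!) = 1/96
Σ = -5/96  ⇒  CG² = 3072/35×(-5/96)² = 5/21
CG = −√(5/21) = -0.487950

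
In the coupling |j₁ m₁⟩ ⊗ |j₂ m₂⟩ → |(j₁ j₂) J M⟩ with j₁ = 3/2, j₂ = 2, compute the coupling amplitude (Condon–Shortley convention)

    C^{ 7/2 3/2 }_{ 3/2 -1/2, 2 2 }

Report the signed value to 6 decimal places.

+0.377964

√[8·0!3!4!/8! · 1!2!4!0!5!2!] = √(2304/7)
  +(−1)^0/∏(0,0,2,4,1,0)! = 1/48  (running 1/48)
⟨..|..⟩ = √(2304/7)·(1/48) = +0.377964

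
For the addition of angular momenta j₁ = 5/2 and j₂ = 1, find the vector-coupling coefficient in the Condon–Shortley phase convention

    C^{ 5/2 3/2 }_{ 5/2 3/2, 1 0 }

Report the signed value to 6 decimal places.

√[6·1!4!1!/7! · 4!1!1!1!4!1!] = √(576/35)
  +(−1)^0/∏(0,1,1,1,3,0)! = 1/6  (running 1/6)
  +(−1)^1/∏(1,0,0,0,4,1)! = -1/24  (running 1/8)
⟨..|..⟩ = √(576/35)·(1/8) = +0.507093

+√(9/35) = +0.507093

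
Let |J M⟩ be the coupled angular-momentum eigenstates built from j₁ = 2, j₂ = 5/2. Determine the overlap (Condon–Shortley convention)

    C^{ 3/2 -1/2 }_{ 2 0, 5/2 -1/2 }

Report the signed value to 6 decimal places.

j₁+j₂−J=3  J+j₁−j₂=1  J−j₁+j₂=2  j₁+j₂+J+1=7
(j₁±m₁, j₂±m₂, J±M) = (2,2,2,3,1,2)
P² = 32/35
sum k=1..2:
  [1] −1/2 = -1/2
  [2] +1/4 = 1/4
S = -1/4
C² = P²·S² = 2/35 ; C = -0.239046

−√(2/35) ≈ -0.239046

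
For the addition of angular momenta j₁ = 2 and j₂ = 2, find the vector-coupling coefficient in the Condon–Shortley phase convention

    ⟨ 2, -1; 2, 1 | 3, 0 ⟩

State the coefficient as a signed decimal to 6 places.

−√(2/5) = -0.632456

j₁+j₂−J=1  J+j₁−j₂=3  J−j₁+j₂=3  j₁+j₂+J+1=8
(j₁±m₁, j₂±m₂, J±M) = (1,3,3,1,3,3)
P² = 81/10
sum k=0..1:
  [0] +1/36 = 1/36
  [1] −1/4 = -1/4
S = -2/9
C² = P²·S² = 2/5 ; C = -0.632456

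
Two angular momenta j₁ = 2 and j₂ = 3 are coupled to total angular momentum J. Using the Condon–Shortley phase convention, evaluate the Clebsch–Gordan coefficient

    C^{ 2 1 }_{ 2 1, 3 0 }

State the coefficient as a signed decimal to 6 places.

j₁+j₂−J=3  J+j₁−j₂=1  J−j₁+j₂=3  j₁+j₂+J+1=8
(j₁±m₁, j₂±m₂, J±M) = (3,1,3,3,3,1)
P² = 81/14
sum k=0..1:
  [0] +1/36 = 1/36
  [1] −1/4 = -1/4
S = -2/9
C² = P²·S² = 2/7 ; C = -0.534522

-0.534522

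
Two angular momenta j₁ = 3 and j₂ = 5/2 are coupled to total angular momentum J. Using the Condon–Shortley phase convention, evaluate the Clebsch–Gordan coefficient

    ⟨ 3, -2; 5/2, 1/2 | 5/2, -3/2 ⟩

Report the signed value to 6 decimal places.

triangle: 3!*3!*2!/9! = 72/362880
(j±m)!: 1!*5!*3!*2!*1!*4! = 34560
prefactor² = (2J+1)*Δ*N² = 288/7
  k=2: +1/(2!*1!*3!*1!*0!*1!) = 1/12
  k=3: −1/(3!*0!*2!*0!*1!*2!) = -1/24
Σ = 1/24  ⇒  CG² = 288/7*1/24² = 1/14
CG = +√(1/14) = +0.267261

+0.267261  (= +√(1/14))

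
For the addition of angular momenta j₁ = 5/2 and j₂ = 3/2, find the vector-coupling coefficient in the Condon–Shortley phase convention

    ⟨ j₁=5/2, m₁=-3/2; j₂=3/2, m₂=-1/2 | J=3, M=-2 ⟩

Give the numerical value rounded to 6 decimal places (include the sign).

-0.288675  (= −√(1/12))

√[7·1!4!2!/8! · 1!4!1!2!1!5!] = √(48)
  +(−1)^0/∏(0,1,4,1,0,1)! = 1/24  (running 1/24)
  +(−1)^1/∏(1,0,3,0,1,2)! = -1/12  (running -1/24)
⟨..|..⟩ = √(48)·(-1/24) = -0.288675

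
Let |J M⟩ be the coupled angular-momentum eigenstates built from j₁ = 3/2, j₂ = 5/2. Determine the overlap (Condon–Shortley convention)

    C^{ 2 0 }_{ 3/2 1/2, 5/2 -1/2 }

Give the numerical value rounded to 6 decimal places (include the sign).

√[5·2!1!3!/7! · 2!1!2!3!2!2!] = √(8/7)
  +(−1)^0/∏(0,2,1,2,0,1)! = 1/4  (running 1/4)
  +(−1)^1/∏(1,1,0,1,1,2)! = -1/2  (running -1/4)
⟨..|..⟩ = √(8/7)·(-1/4) = -0.267261

−√(1/14) = -0.267261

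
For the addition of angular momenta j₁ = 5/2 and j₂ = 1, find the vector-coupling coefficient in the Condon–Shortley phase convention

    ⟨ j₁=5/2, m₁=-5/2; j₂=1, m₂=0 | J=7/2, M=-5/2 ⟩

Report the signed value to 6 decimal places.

+√(2/7) ≈ +0.534522

triangle: 0!·5!·2!/8! = 240/40320
(j±m)!: 0!·5!·1!·1!·1!·6! = 86400
prefactor² = (2J+1)·Δ·N² = 28800/7
  k=0: +1/(0!·0!·5!·1!·0!·1!) = 1/120
Σ = 1/120  ⇒  CG² = 28800/7·1/120² = 2/7
CG = +√(2/7) = +0.534522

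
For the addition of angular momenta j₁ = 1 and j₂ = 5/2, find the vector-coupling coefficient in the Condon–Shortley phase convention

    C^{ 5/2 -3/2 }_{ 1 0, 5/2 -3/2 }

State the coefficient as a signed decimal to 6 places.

j₁+j₂−J=1  J+j₁−j₂=1  J−j₁+j₂=4  j₁+j₂+J+1=7
(j₁±m₁, j₂±m₂, J±M) = (1,1,1,4,1,4)
P² = 576/35
sum k=0..1:
  [0] +1/6 = 1/6
  [1] −1/24 = -1/24
S = 1/8
C² = P²·S² = 9/35 ; C = +0.507093

+0.507093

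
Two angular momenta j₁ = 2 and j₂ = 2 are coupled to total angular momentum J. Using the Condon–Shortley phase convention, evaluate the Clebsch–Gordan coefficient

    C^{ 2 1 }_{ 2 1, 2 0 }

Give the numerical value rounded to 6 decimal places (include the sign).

triangle: 2!·2!·2!/7! = 8/5040
(j±m)!: 3!·1!·2!·2!·3!·1! = 144
prefactor² = (2J+1)·Δ·N² = 8/7
  k=0: +1/(0!·2!·1!·2!·1!·0!) = 1/4
  k=1: −1/(1!·1!·0!·1!·2!·1!) = -1/2
Σ = -1/4  ⇒  CG² = 8/7·(-1/4)² = 1/14
CG = −√(1/14) = -0.267261

−√(1/14) = -0.267261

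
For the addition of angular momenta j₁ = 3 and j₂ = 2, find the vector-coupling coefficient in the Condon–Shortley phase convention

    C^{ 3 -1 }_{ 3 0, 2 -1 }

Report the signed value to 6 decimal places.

triangle: 2!·4!·2!/9! = 96/362880
(j±m)!: 3!·3!·1!·3!·2!·4! = 10368
prefactor² = (2J+1)·Δ·N² = 96/5
  k=0: +1/(0!·2!·3!·1!·1!·1!) = 1/12
  k=1: −1/(1!·1!·2!·0!·2!·2!) = -1/8
Σ = -1/24  ⇒  CG² = 96/5·(-1/24)² = 1/30
CG = −√(1/30) = -0.182574

−√(1/30) ≈ -0.182574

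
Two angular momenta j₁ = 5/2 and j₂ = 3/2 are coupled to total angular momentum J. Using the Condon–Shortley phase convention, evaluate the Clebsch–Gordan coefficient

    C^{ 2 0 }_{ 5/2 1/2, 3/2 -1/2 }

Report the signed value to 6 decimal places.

√[5·2!3!1!/7! · 3!2!1!2!2!2!] = √(8/7)
  +(−1)^0/∏(0,2,2,1,1,0)! = 1/4  (running 1/4)
  +(−1)^1/∏(1,1,1,0,2,1)! = -1/2  (running -1/4)
⟨..|..⟩ = √(8/7)·(-1/4) = -0.267261

-0.267261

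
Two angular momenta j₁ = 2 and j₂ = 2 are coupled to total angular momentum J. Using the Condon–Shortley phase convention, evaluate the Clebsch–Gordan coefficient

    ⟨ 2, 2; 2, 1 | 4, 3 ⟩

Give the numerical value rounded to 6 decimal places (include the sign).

+√(1/2) ≈ +0.707107

√[9·0!4!4!/9! · 4!0!3!1!7!1!] = √(10368)
  +(−1)^0/∏(0,0,0,3,4,1)! = 1/144  (running 1/144)
⟨..|..⟩ = √(10368)·(1/144) = +0.707107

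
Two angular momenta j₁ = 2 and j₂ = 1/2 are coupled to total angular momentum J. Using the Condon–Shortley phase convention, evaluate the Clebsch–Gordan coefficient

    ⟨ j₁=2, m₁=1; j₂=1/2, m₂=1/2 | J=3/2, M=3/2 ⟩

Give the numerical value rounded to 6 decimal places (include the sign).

−√(1/5) ≈ -0.447214

j₁+j₂−J=1  J+j₁−j₂=3  J−j₁+j₂=0  j₁+j₂+J+1=5
(j₁±m₁, j₂±m₂, J±M) = (3,1,1,0,3,0)
P² = 36/5
sum k=1..1:
  [1] −1/6 = -1/6
S = -1/6
C² = P²·S² = 1/5 ; C = -0.447214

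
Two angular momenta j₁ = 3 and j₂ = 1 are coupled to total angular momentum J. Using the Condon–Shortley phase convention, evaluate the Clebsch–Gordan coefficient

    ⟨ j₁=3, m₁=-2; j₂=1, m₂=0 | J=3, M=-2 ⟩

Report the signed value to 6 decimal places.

triangle: 1!·5!·1!/8! = 120/40320
(j±m)!: 1!·5!·1!·1!·1!·5! = 14400
prefactor² = (2J+1)·Δ·N² = 300
  k=0: +1/(0!·1!·5!·1!·0!·0!) = 1/120
  k=1: −1/(1!·0!·4!·0!·1!·1!) = -1/24
Σ = -1/30  ⇒  CG² = 300·(-1/30)² = 1/3
CG = −√(1/3) = -0.577350

-0.577350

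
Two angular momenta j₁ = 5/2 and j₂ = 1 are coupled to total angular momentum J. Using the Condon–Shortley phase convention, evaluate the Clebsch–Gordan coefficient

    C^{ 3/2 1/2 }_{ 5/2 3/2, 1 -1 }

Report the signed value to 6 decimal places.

j₁+j₂−J=2  J+j₁−j₂=3  J−j₁+j₂=0  j₁+j₂+J+1=6
(j₁±m₁, j₂±m₂, J±M) = (4,1,0,2,2,1)
P² = 32/5
sum k=0..0:
  [0] +1/4 = 1/4
S = 1/4
C² = P²·S² = 2/5 ; C = +0.632456

+√(2/5) ≈ +0.632456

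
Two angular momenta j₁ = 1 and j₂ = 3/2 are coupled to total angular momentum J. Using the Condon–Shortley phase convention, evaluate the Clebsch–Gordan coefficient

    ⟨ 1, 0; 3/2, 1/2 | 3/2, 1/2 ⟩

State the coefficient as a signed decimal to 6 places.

−√(1/15) = -0.258199

√[4·1!1!2!/5! · 1!1!2!1!2!1!] = √(4/15)
  +(−1)^0/∏(0,1,1,2,0,0)! = 1/2  (running 1/2)
  +(−1)^1/∏(1,0,0,1,1,1)! = -1  (running -1/2)
⟨..|..⟩ = √(4/15)·(-1/2) = -0.258199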